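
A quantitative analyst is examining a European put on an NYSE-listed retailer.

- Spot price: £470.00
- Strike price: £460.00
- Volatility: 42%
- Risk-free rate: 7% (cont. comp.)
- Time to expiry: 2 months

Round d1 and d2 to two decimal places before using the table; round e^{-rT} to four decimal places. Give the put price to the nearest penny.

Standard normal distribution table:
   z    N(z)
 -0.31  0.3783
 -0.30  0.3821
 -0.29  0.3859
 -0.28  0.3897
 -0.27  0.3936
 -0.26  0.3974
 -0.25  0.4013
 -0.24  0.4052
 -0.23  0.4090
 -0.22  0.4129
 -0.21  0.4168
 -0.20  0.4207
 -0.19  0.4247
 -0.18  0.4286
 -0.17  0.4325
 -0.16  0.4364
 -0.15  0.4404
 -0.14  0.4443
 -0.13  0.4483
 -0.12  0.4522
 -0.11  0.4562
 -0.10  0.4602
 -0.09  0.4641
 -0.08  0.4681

T = 0.1667;  σ√T = 0.1715
d₁ = [ln(470/460) + (0.07 + ½·0.42²)·0.1667] / (σ√T) = (0.0215 + 0.0264) / 0.1715 = 0.2792 which rounds to 0.28
d₂ = 0.2792 − 0.1715 = 0.1077 which rounds to 0.11
e^(−rT) = e^(−0.07·0.1667) = 0.9884
N(−d₂) = N(-0.11) = 0.4562;  N(−d₁) = N(-0.28) = 0.3897
P = 460·0.9884·0.4562 − 470·0.3897 = 207.4177 − 183.1590 = 24.2587

£24.26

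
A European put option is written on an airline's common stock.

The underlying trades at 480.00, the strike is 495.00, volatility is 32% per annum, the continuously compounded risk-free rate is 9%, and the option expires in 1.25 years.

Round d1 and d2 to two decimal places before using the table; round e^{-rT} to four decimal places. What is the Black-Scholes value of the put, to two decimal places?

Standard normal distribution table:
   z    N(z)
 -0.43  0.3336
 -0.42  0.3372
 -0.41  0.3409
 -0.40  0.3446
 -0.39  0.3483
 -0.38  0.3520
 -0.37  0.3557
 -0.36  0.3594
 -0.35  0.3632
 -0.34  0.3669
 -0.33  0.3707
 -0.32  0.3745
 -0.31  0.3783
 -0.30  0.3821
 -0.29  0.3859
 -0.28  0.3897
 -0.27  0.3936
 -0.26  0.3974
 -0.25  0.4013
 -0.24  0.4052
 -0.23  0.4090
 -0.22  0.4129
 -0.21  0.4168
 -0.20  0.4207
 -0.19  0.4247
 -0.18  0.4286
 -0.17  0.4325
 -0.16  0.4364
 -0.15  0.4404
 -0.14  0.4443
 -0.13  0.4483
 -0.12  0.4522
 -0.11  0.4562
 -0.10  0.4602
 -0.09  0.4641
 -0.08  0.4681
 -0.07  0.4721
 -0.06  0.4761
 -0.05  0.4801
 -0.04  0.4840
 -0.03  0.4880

48.73

σ√T = 0.32·√1.25 = 0.3578
ln(S/K) + (r + σ²/2)T = ln(480/495) + (0.09 + 0.32²/2)·1.25 = -0.0308 + 0.1765 = 0.1457
d₁ = 0.1457 / 0.3578 = 0.4073 which rounds to 0.41
d₂ = d₁ − σ√T = 0.4073 − 0.3578 = 0.0496 which rounds to 0.05
exp(−rT) = exp(−0.09·1.25) = 0.8936
N(−d₂) = N(-0.05) = 0.4801;  N(−d₁) = N(-0.41) = 0.3409
P = 495·0.8936·0.4801 − 480·0.3409 = 212.3636 − 163.6320 = 48.7316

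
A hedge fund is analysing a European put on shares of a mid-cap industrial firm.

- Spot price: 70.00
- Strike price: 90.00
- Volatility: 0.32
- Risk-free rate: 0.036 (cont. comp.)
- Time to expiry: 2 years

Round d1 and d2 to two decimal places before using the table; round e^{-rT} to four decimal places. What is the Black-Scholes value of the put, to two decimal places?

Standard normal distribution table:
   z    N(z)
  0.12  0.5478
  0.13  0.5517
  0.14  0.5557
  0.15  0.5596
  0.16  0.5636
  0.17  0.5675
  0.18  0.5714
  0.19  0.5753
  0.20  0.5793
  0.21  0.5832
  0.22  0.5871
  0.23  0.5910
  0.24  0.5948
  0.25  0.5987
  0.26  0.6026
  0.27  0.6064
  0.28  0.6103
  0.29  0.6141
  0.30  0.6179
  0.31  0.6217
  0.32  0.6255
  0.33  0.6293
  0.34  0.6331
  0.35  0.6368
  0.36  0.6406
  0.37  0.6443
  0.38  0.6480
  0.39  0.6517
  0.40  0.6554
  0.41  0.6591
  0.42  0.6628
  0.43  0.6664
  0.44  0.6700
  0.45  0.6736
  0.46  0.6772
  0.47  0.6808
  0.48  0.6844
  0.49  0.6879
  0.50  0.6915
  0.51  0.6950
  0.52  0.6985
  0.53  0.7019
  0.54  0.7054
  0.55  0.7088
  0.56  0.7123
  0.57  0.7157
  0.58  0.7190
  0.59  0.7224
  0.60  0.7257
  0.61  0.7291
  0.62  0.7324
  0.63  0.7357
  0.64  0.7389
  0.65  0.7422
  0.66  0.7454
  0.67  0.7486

T = 2;  σ√T = 0.4525
d₁ = [ln(70/90) + (0.036 + ½·0.32²)·2] / (σ√T) = (-0.2513 + 0.1744) / 0.4525 = -0.1700 which rounds to -0.17
d₂ = -0.1700 − 0.4525 = -0.6225 which rounds to -0.62
exp(−rT) = exp(−0.036·2) = 0.9305
N(−d₂) = N(0.62) = 0.7324;  N(−d₁) = N(0.17) = 0.5675
P = 90·0.9305·0.7324 − 70·0.5675 = 61.3348 − 39.7250 = 21.6098

21.61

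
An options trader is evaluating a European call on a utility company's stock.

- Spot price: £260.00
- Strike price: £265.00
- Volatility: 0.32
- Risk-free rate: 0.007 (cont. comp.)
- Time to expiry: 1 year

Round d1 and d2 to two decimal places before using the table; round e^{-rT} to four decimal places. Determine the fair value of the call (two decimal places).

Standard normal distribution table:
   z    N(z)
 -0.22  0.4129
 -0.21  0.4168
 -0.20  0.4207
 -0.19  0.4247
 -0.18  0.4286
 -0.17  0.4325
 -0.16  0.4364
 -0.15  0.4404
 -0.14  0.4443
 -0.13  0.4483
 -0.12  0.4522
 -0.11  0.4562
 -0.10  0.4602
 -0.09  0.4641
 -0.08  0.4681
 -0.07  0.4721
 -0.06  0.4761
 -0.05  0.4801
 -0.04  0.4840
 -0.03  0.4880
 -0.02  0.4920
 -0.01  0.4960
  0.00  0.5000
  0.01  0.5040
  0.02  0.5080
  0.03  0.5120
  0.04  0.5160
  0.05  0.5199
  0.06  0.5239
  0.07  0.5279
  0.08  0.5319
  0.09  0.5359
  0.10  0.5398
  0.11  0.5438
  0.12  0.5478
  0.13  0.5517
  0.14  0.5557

σ√T = 0.32 × 1.0000 = 0.3200
ln(S/K) + (r + σ²/2)T = ln(260/265) + (0.007 + 0.32²/2)·1 = -0.0190 + 0.0582 = 0.0392
d₁ = 0.0392 / 0.3200 = 0.1223 ≈ 0.12
d₂ = d₁ − σ√T = 0.1223 − 0.3200 = -0.1977 ≈ -0.20
exp(−rT) = exp(−0.007·1) = 0.9930
N(d₁) = N(0.12) = 0.5478;  N(d₂) = N(-0.20) = 0.4207
C = 260·0.5478 − 265·0.9930·0.4207 = 142.4280 − 110.7051 = 31.7229

£31.72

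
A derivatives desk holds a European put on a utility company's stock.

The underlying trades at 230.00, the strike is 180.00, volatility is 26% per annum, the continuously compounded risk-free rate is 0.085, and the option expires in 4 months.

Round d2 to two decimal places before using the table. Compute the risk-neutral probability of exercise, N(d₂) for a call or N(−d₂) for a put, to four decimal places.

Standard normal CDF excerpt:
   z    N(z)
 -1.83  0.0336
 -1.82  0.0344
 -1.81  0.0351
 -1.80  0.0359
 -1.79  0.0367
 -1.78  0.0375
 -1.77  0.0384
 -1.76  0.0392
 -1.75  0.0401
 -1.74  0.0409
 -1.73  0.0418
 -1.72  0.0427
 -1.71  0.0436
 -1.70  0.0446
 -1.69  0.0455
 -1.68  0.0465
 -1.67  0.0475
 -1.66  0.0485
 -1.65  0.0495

0.0401

σ√T = 0.26·√0.3333 = 0.1501
ln(S/K) + (r + σ²/2)T = ln(230/180) + (0.085 + 0.26²/2)·0.3333 = 0.2451 + 0.0396 = 0.2847
d₁ = 0.2847 / 0.1501 = 1.8967 which rounds to 1.90
d₂ = d₁ − σ√T = 1.8967 − 0.1501 = 1.7466 which rounds to 1.75
Risk-neutral Pr[S_T < K] = N(−d₂) = N(-1.75) = 0.0401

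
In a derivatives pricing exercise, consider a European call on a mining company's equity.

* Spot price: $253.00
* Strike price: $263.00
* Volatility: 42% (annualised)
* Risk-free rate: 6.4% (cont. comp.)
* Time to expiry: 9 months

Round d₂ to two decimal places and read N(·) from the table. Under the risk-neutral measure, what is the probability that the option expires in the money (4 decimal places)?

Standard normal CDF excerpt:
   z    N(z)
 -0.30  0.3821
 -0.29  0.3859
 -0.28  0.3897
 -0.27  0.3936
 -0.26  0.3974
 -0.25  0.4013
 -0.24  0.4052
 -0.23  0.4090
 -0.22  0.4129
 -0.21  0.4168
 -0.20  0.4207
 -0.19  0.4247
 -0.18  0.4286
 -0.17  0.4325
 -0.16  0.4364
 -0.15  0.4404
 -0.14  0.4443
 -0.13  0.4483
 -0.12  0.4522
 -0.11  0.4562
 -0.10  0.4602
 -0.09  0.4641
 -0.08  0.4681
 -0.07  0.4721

σ√T = 0.42·√0.75 = 0.3637
d₁ = [ln(253/263) + (0.064 + ½·0.42²)·0.75] / (σ√T) = (-0.0388 + 0.1142) / 0.3637 = 0.2073 ≈ 0.21
d₂ = 0.2073 − 0.3637 = -0.1565 ≈ -0.16
Risk-neutral Pr[S_T > K] = N(d₂) = N(-0.16) = 0.4364

0.4364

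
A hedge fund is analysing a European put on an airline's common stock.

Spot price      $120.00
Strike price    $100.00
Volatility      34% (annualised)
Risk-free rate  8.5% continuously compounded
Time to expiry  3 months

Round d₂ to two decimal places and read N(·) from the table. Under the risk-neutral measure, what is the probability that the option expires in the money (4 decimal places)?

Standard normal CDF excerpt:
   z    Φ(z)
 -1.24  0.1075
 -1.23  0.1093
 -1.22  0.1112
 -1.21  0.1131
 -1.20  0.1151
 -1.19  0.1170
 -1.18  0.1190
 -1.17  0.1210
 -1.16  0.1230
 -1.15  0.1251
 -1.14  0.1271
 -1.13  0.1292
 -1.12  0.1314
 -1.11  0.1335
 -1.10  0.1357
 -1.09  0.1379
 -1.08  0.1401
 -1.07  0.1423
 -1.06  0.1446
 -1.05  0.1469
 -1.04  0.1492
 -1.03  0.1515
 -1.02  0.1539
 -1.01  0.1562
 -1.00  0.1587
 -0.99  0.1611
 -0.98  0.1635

T = 0.25;  σ√T = 0.1700
d₁ = [ln(120/100) + (0.085 + 0.34²/2)·0.25] / 0.1700 = [0.1823 + 0.0357] / 0.1700 = 1.2825 ≈ 1.28
d₂ = d₁ − σ√T = 1.2825 − 0.1700 = 1.1125 ≈ 1.11
Pr(exercise) under Q = N(−d₂) = N(-1.11) = 0.1335

0.1335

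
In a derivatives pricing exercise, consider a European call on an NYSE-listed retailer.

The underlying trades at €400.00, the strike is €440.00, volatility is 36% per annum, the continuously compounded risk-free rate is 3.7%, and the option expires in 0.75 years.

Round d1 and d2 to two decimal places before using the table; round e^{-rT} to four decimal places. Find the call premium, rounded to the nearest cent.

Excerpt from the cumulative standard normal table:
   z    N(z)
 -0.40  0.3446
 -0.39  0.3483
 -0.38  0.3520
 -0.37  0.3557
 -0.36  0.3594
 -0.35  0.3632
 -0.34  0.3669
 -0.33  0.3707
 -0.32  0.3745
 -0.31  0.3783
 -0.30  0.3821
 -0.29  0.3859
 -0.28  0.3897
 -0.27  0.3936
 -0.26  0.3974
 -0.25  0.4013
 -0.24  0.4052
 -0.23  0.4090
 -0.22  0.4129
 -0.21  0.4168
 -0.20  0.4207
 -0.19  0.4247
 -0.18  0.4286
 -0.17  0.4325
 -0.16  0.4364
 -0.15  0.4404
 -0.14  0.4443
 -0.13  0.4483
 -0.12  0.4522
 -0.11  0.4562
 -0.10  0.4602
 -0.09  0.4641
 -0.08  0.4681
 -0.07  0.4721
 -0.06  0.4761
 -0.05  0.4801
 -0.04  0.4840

σ√T = 0.36·√0.75 = 0.3118
d₁ = [ln(400/440) + (0.037 + 0.36²/2)·0.75] / 0.3118 = [-0.0953 + 0.0764] / 0.3118 = -0.0608 → -0.06
d₂ = d₁ − σ√T = -0.0608 − 0.3118 = -0.3726 → -0.37
exp(−rT) = exp(−0.037·0.75) = 0.9726
N(d₁) = N(-0.06) = 0.4761;  N(d₂) = N(-0.37) = 0.3557
C = 400·0.4761 − 440·0.9726·0.3557 = 190.4400 − 152.2197 = 38.2203

€38.22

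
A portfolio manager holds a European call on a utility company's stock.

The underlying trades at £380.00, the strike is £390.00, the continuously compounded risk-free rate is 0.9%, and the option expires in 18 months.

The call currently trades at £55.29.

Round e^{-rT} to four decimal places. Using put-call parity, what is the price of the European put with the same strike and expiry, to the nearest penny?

£60.06

e^(−rT) = e^(−0.009·1.5) = 0.9866
Put-call parity: C − P = S − K·e^(−rT) = 380 − 390·0.9866 = 380 − 384.7740 = -4.7740
P = C − (C − P) = 55.29 − (-4.7740) = 60.0640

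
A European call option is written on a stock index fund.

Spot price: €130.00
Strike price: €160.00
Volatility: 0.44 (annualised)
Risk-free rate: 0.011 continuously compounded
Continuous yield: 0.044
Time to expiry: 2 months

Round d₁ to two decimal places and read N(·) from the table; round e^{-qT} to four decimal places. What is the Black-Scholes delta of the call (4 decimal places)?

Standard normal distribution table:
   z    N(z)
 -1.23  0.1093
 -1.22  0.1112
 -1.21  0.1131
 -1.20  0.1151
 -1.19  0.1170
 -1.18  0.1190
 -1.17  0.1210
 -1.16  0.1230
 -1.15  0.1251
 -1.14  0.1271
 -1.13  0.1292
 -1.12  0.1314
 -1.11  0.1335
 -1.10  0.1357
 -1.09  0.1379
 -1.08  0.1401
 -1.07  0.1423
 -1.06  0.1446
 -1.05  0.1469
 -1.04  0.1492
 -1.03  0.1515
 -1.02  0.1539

0.1347

σ√T = 0.44 × 0.4082 = 0.1796
d₁ = [ln(130/160) + (0.011 − 0.044 + ½·0.44²)·0.1667] / (σ√T) = (-0.2076 + 0.0106) / 0.1796 = -1.0967 → -1.10
N(d₁) = N(-1.10) = 0.1357
Δ_call = exp(−qT)·N(d₁) = 0.9927·0.1357 = 0.1347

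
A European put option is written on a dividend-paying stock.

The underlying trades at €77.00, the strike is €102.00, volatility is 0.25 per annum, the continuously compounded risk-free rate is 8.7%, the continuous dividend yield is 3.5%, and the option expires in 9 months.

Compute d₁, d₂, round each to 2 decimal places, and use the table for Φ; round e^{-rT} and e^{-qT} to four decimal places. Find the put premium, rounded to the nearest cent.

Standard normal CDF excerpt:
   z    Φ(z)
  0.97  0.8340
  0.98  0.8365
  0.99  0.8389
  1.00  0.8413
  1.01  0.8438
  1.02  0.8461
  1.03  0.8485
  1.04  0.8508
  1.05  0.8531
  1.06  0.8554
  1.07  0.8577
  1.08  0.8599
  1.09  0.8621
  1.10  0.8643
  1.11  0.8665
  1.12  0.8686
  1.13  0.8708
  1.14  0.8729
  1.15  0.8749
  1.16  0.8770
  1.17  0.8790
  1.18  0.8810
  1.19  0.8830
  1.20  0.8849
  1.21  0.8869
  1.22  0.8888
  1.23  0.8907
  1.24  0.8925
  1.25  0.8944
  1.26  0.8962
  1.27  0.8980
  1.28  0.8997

€21.82

T = 0.75;  σ√T = 0.2165
d₁ = [ln(77/102) + (0.087 − 0.035 + 0.25²/2)·0.75] / 0.2165 = [-0.2812 + 0.0624] / 0.2165 = -1.0103 ⇒ -1.01
d₂ = d₁ − σ√T = -1.0103 − 0.2165 = -1.2268 ⇒ -1.23
exp(−qT) = exp(−0.035·0.75) = 0.9741;  exp(−rT) = exp(−0.087·0.75) = 0.9368
N(−d₂) = N(1.23) = 0.8907;  N(−d₁) = N(1.01) = 0.8438
P = 102·0.9368·0.8907 − 77·0.9741·0.8438 = 85.1096 − 63.2898 = 21.8198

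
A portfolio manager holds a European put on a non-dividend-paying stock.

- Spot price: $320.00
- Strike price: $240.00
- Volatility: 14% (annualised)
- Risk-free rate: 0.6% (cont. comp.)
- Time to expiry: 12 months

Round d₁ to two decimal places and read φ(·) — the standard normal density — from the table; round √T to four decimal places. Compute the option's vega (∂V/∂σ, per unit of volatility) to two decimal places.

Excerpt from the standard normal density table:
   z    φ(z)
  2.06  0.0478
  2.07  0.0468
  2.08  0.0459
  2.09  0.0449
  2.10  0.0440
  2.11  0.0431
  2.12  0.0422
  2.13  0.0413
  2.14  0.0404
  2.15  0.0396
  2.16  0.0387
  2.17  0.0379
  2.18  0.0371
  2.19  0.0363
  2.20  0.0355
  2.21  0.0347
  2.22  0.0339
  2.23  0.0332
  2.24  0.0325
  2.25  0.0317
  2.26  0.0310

σ√T = 0.14·√1 = 0.1400
d₁ = [ln(320/240) + (0.006 + ½·0.14²)·1] / (σ√T) = (0.2877 + 0.0158) / 0.1400 = 2.1677 ≈ 2.17
√T = √1 = 1.0000
φ(d₁) = φ(2.17) = 0.0379
vega = S·φ(d₁)·√T = 320·0.0379·1.0000 = 12.1280

12.13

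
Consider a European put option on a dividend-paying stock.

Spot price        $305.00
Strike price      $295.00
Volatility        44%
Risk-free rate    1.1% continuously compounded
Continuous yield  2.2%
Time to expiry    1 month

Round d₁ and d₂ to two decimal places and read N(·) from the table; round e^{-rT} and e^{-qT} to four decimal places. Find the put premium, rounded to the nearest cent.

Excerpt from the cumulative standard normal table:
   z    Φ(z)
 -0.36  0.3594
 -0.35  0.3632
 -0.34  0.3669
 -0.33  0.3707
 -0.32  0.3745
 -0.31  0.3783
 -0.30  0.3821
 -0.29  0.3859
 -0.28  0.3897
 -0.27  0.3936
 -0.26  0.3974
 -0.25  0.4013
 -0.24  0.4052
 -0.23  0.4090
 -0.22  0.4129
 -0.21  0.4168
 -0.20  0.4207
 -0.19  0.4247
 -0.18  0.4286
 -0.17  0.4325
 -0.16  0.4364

σ√T = 0.44 × 0.2887 = 0.1270
ln(S/K) + (r − q + σ²/2)T = ln(305/295) + (0.011 − 0.022 + 0.44²/2)·0.08333 = 0.0333 + 0.0072 = 0.0405
d₁ = 0.0405 / 0.1270 = 0.3187 ≈ 0.32
d₂ = d₁ − σ√T = 0.3187 − 0.1270 = 0.1917 ≈ 0.19
exp(−qT) = exp(−0.022·0.08333) = 0.9982;  exp(−rT) = exp(−0.011·0.08333) = 0.9991
N(−d₂) = N(-0.19) = 0.4247;  N(−d₁) = N(-0.32) = 0.3745
P = 295·0.9991·0.4247 − 305·0.9982·0.3745 = 125.1737 − 114.0169 = 11.1568

$11.16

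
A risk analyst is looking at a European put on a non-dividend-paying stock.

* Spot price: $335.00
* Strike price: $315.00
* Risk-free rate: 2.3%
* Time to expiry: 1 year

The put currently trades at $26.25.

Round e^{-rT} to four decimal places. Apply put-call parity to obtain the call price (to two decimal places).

exp(−rT) = exp(−0.023·1) = 0.9773
Put-call parity: C − P = S − K·e^(−rT) = 335 − 315·0.9773 = 335 − 307.8495 = 27.1505
C = P + (C − P) = 26.25 + (27.1505) = 53.4005

$53.40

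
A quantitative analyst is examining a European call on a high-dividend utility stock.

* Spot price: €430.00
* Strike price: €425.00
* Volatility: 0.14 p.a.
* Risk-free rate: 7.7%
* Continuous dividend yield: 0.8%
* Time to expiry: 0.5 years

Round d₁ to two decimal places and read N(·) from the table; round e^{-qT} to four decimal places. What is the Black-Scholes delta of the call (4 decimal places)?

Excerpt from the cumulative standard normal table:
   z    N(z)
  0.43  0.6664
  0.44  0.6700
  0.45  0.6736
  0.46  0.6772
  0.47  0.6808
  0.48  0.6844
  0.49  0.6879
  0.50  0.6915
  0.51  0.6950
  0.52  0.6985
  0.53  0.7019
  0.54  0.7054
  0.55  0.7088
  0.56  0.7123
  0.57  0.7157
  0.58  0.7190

T = 0.5;  σ√T = 0.0990
d₁ = [ln(430/425) + (0.077 − 0.008 + 0.14²/2)·0.5] / 0.0990 = [0.0117 + 0.0394] / 0.0990 = 0.5161 ≈ 0.52
N(d₁) = N(0.52) = 0.6985
Δ_call = exp(−qT)·N(d₁) = 0.9960·0.6985 = 0.6957

0.6957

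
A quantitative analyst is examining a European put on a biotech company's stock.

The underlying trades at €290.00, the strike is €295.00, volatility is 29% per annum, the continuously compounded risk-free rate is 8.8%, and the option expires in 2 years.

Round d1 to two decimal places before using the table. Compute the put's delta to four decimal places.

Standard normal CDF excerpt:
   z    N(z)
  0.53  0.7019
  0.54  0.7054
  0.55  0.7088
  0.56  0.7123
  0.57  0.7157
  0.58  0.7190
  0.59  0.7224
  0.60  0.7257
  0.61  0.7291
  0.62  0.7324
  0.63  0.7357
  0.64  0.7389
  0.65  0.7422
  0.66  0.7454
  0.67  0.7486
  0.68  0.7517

-0.2776

σ√T = 0.29·√2 = 0.4101
ln(S/K) + (r + σ²/2)T = ln(290/295) + (0.088 + 0.29²/2)·2 = -0.0171 + 0.2601 = 0.2430
d₁ = 0.2430 / 0.4101 = 0.5925 ⇒ 0.59
N(d₁) = N(0.59) = 0.7224
Δ_put = N(d₁) − 1 = 0.7224 − 1 = -0.2776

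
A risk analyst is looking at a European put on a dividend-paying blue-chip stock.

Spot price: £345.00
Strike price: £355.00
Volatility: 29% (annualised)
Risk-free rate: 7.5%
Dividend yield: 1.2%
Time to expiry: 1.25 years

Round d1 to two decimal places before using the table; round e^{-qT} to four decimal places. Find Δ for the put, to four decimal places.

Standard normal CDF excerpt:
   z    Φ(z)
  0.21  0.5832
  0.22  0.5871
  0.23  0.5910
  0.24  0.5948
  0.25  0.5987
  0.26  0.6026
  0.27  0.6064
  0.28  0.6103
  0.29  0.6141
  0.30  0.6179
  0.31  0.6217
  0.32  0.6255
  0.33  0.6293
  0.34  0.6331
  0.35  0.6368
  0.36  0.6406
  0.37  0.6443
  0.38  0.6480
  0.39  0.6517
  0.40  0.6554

-0.3689

T = 1.25;  σ√T = 0.3242
d₁ = [ln(345/355) + (0.075 − 0.012 + 0.29²/2)·1.25] / 0.3242 = [-0.0286 + 0.1313] / 0.3242 = 0.3169 ⇒ 0.32
N(d₁) = N(0.32) = 0.6255
Δ_put = e^(−qT)·(N(d₁) − 1) = 0.9851·(0.6255 − 1) = -0.3689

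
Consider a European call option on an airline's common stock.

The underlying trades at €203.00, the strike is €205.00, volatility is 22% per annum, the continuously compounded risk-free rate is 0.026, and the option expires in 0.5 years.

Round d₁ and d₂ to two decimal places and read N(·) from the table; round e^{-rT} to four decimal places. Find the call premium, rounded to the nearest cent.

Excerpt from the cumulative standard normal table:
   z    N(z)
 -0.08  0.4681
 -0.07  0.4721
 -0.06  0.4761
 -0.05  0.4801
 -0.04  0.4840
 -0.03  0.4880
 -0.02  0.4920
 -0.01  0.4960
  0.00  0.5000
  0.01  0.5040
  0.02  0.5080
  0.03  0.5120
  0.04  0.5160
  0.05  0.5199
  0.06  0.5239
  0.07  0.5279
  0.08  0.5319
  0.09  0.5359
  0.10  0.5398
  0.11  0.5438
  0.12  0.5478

€13.24

σ√T = 0.22 × 0.7071 = 0.1556
d₁ = [ln(203/205) + (0.026 + ½·0.22²)·0.5] / (σ√T) = (-0.0098 + 0.0251) / 0.1556 = 0.0983 which rounds to 0.10
d₂ = 0.0983 − 0.1556 = -0.0572 which rounds to -0.06
e^(−rT) = e^(−0.026·0.5) = 0.9871
C = 203·N(0.10) − 205·0.9871·N(-0.06) = 203·0.5398 − 205·0.9871·0.4761 = 109.5794 − 96.3415 = 13.2379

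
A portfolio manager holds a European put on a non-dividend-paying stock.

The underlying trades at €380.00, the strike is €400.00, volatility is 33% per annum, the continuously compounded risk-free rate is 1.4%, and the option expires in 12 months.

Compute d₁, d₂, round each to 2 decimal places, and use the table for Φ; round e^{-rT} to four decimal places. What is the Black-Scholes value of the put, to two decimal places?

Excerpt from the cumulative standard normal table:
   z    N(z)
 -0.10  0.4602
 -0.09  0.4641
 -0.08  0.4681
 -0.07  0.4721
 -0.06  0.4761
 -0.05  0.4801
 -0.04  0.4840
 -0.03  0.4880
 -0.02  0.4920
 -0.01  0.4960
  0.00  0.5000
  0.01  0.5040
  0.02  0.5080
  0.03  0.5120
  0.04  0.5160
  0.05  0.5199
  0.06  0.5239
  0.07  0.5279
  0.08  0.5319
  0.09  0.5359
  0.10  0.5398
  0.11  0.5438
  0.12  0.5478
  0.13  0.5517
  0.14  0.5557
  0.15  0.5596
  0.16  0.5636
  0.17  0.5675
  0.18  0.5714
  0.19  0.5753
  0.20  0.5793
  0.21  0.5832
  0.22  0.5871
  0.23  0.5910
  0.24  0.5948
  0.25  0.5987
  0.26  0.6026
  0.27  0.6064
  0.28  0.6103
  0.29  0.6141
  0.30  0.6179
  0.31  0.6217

T = 1;  σ√T = 0.3300
d₁ = [ln(380/400) + (0.014 + ½·0.33²)·1] / (σ√T) = (-0.0513 + 0.0685) / 0.3300 = 0.0520 ≈ 0.05
d₂ = 0.0520 − 0.3300 = -0.2780 ≈ -0.28
e^(−rT) = e^(−0.014·1) = 0.9861
N(−d₂) = N(0.28) = 0.6103;  N(−d₁) = N(-0.05) = 0.4801
P = 400·0.9861·0.6103 − 380·0.4801 = 240.7267 − 182.4380 = 58.2887

€58.29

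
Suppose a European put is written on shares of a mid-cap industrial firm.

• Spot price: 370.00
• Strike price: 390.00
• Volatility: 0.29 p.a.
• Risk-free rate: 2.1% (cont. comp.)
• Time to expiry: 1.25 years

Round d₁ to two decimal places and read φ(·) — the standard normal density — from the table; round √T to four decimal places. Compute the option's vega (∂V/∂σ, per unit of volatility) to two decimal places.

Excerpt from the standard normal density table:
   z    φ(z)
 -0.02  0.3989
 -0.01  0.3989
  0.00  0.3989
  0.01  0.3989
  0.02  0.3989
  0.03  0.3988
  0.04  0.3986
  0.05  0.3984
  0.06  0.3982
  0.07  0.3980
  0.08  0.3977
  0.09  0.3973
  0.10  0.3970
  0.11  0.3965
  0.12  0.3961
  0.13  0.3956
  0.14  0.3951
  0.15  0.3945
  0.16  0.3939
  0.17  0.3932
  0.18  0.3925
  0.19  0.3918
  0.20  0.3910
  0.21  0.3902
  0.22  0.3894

164.51

σ√T = 0.29 × 1.1180 = 0.3242
ln(S/K) + (r + σ²/2)T = ln(370/390) + (0.021 + 0.29²/2)·1.25 = -0.0526 + 0.0788 = 0.0262
d₁ = 0.0262 / 0.3242 = 0.0807 which rounds to 0.08
√T = √1.25 = 1.1180
φ(d₁) = φ(0.08) = 0.3977
vega = S·φ(d₁)·√T = 370·0.3977·1.1180 = 164.5126
(Vega is the same for a European call and put with the same parameters.)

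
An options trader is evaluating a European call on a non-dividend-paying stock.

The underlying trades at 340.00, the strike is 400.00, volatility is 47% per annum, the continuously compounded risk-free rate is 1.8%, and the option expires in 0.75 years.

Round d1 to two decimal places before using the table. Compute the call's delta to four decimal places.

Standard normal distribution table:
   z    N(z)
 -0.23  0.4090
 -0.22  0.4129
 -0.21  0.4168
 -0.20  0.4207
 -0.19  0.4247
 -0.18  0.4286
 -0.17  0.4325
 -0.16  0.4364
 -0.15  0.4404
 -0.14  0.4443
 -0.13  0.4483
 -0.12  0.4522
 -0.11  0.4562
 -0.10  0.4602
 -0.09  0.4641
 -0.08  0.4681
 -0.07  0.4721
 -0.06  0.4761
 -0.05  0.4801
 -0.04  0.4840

0.4364

T = 0.75;  σ√T = 0.4070
ln(S/K) + (r + σ²/2)T = ln(340/400) + (0.018 + 0.47²/2)·0.75 = -0.1625 + 0.0963 = -0.0662
d₁ = -0.0662 / 0.4070 = -0.1626 which rounds to -0.16
N(d₁) = N(-0.16) = 0.4364
Δ_call = N(d₁) = 0.4364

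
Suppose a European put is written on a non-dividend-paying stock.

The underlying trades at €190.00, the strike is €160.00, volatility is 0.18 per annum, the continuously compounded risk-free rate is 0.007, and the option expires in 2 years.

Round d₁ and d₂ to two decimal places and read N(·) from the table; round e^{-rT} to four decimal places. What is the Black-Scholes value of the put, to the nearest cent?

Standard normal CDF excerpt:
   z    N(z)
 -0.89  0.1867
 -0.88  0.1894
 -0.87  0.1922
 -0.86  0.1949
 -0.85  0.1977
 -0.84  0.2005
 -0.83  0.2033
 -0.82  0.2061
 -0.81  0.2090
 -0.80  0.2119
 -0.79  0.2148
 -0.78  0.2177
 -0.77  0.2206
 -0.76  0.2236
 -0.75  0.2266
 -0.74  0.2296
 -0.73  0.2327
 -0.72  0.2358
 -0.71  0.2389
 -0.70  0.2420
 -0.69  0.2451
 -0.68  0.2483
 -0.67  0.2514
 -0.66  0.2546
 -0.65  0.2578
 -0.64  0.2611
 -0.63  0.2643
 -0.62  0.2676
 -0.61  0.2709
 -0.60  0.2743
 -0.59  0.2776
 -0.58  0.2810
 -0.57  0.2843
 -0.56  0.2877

€6.25

σ√T = 0.18·√2 = 0.2546
d₁ = [ln(190/160) + (0.007 + ½·0.18²)·2] / (σ√T) = (0.1719 + 0.0464) / 0.2546 = 0.8574 which rounds to 0.86
d₂ = 0.8574 − 0.2546 = 0.6028 which rounds to 0.60
exp(−rT) = exp(−0.007·2) = 0.9861
N(−d₂) = N(-0.60) = 0.2743;  N(−d₁) = N(-0.86) = 0.1949
P = 160·0.9861·0.2743 − 190·0.1949 = 43.2780 − 37.0310 = 6.2470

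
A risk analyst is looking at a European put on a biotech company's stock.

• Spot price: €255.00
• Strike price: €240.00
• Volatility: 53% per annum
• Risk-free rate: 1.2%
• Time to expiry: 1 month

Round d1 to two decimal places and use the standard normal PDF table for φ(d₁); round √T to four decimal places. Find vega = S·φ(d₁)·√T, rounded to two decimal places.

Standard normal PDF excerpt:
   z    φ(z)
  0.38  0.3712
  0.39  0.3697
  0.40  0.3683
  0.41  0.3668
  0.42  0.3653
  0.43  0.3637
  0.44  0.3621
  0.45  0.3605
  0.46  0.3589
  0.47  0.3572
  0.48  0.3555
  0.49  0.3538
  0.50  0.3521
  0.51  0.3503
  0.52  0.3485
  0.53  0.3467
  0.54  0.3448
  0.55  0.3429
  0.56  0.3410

26.17

σ√T = 0.53 × 0.2887 = 0.1530
d₁ = [ln(255/240) + (0.012 + 0.53²/2)·0.08333] / 0.1530 = [0.0606 + 0.0127] / 0.1530 = 0.4793 which rounds to 0.48
√T = √0.08333 = 0.2887
φ(d₁) = φ(0.48) = 0.3555
vega = S·φ(d₁)·√T = 255·0.3555·0.2887 = 26.1714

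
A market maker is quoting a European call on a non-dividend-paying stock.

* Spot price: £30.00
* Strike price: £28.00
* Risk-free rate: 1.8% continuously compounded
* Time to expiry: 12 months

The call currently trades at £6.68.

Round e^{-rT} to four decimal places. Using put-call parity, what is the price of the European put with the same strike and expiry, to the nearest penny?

£4.18

exp(−rT) = exp(−0.018·1) = 0.9822
Put-call parity: C − P = S − K·e^(−rT) = 30 − 28·0.9822 = 30 − 27.5016 = 2.4984
P = C − (C − P) = 6.68 − (2.4984) = 4.1816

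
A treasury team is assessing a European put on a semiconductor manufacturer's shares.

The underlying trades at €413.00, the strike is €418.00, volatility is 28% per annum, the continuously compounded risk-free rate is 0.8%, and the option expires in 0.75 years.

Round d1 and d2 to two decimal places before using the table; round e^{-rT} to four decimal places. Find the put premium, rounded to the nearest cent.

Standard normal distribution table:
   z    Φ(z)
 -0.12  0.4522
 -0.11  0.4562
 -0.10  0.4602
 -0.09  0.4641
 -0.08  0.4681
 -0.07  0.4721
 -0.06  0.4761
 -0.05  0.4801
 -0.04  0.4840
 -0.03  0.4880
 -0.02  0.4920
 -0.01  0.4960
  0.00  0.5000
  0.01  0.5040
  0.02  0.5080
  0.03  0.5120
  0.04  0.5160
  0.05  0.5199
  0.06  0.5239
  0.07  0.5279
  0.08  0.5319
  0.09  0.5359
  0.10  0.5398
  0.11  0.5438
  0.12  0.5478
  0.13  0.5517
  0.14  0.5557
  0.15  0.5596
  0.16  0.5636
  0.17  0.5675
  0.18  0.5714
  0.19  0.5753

€42.45

T = 0.75;  σ√T = 0.2425
d₁ = [ln(413/418) + (0.008 + 0.28²/2)·0.75] / 0.2425 = [-0.0120 + 0.0354] / 0.2425 = 0.0964 ⇒ 0.10
d₂ = d₁ − σ√T = 0.0964 − 0.2425 = -0.1461 ⇒ -0.15
e^(−rT) = e^(−0.008·0.75) = 0.9940
N(−d₂) = N(0.15) = 0.5596;  N(−d₁) = N(-0.10) = 0.4602
P = 418·0.9940·0.5596 − 413·0.4602 = 232.5093 − 190.0626 = 42.4467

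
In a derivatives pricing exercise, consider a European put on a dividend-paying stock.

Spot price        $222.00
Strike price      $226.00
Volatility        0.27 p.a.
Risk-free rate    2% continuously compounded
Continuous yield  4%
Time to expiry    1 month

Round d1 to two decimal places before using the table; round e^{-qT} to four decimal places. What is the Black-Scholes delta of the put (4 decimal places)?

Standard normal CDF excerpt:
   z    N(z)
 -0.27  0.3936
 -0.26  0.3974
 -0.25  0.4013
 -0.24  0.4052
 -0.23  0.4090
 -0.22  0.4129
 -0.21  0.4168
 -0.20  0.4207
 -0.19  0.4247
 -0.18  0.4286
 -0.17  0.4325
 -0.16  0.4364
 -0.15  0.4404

-0.5813

σ√T = 0.27 × 0.2887 = 0.0779
d₁ = [ln(222/226) + (0.02 − 0.04 + 0.27²/2)·0.08333] / 0.0779 = [-0.0179 + 0.0014] / 0.0779 = -0.2115 which rounds to -0.21
N(d₁) = N(-0.21) = 0.4168
Δ_put = exp(−qT)·(N(d₁) − 1) = 0.9967·(0.4168 − 1) = -0.5813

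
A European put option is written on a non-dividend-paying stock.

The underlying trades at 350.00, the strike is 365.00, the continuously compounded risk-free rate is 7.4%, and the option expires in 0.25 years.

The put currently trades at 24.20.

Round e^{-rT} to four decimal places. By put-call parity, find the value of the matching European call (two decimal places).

e^(−rT) = e^(−0.074·0.25) = 0.9817
Put-call parity: C − P = S − K·e^(−rT) = 350 − 365·0.9817 = 350 − 358.3205 = -8.3205
C = P + (C − P) = 24.20 + (-8.3205) = 15.8795

15.88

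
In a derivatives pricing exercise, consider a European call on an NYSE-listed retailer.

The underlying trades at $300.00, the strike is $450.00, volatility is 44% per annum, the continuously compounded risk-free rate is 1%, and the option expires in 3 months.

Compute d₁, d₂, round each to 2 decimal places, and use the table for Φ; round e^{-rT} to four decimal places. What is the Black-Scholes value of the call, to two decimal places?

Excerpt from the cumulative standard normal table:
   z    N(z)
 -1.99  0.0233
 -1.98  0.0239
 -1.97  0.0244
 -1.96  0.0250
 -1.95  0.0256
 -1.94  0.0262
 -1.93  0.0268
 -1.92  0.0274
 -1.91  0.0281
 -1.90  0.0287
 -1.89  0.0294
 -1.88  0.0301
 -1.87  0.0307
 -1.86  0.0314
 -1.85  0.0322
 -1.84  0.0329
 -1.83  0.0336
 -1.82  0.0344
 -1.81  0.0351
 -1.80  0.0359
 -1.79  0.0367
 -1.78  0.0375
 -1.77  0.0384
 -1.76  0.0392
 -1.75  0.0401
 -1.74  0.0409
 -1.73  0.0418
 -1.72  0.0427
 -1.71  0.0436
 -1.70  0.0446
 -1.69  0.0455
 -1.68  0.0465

T = 0.25;  σ√T = 0.2200
d₁ = [ln(300/450) + (0.01 + 0.44²/2)·0.25] / 0.2200 = [-0.4055 + 0.0267] / 0.2200 = -1.7217 → -1.72
d₂ = d₁ − σ√T = -1.7217 − 0.2200 = -1.9417 → -1.94
e^(−rT) = e^(−0.01·0.25) = 0.9975
C = 300·N(-1.72) − 450·0.9975·N(-1.94) = 300·0.0427 − 450·0.9975·0.0262 = 12.8100 − 11.7605 = 1.0495

$1.05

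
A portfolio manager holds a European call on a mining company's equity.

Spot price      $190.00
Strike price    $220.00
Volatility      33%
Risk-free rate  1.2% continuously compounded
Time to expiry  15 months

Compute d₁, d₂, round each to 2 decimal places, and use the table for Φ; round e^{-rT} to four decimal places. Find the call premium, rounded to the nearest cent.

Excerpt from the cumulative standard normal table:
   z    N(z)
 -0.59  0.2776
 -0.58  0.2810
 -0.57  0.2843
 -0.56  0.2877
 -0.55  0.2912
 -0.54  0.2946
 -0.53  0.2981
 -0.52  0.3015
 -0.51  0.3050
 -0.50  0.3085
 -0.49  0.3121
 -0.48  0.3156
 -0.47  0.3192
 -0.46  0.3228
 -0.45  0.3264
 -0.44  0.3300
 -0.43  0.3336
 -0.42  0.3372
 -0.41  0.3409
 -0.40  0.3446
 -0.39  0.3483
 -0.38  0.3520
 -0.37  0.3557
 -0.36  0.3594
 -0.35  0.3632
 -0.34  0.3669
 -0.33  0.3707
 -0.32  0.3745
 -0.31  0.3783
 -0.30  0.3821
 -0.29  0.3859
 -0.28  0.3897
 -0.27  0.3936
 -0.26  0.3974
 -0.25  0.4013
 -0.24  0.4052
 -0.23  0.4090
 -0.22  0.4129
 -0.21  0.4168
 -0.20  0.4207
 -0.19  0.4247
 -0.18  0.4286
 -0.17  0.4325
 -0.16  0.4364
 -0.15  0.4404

σ√T = 0.33 × 1.1180 = 0.3690
d₁ = [ln(190/220) + (0.012 + 0.33²/2)·1.25] / 0.3690 = [-0.1466 + 0.0831] / 0.3690 = -0.1722 ≈ -0.17
d₂ = d₁ − σ√T = -0.1722 − 0.3690 = -0.5412 ≈ -0.54
exp(−rT) = exp(−0.012·1.25) = 0.9851
C = 190·N(-0.17) − 220·0.9851·N(-0.54) = 190·0.4325 − 220·0.9851·0.2946 = 82.1750 − 63.8463 = 18.3287

$18.33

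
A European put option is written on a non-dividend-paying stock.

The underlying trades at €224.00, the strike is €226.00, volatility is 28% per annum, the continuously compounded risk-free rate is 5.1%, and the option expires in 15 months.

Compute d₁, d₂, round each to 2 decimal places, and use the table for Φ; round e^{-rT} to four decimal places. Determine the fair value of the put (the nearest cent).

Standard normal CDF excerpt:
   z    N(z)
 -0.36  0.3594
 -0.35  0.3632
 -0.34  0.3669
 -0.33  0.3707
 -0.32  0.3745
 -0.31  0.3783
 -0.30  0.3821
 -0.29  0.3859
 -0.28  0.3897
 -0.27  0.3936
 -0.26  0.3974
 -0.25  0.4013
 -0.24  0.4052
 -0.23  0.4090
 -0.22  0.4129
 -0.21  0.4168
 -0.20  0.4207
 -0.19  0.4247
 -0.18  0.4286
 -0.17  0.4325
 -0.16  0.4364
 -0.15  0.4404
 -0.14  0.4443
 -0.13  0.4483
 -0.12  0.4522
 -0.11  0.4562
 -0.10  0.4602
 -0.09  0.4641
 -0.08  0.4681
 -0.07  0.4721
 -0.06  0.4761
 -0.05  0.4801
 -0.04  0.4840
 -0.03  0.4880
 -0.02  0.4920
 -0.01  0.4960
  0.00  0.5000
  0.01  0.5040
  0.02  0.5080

€21.28

T = 1.25;  σ√T = 0.3130
d₁ = [ln(224/226) + (0.051 + 0.28²/2)·1.25] / 0.3130 = [-0.0089 + 0.1128] / 0.3130 = 0.3318 which rounds to 0.33
d₂ = d₁ − σ√T = 0.3318 − 0.3130 = 0.0187 which rounds to 0.02
e^(−rT) = e^(−0.051·1.25) = 0.9382
N(−d₂) = N(-0.02) = 0.4920;  N(−d₁) = N(-0.33) = 0.3707
P = 226·0.9382·0.4920 − 224·0.3707 = 104.3203 − 83.0368 = 21.2835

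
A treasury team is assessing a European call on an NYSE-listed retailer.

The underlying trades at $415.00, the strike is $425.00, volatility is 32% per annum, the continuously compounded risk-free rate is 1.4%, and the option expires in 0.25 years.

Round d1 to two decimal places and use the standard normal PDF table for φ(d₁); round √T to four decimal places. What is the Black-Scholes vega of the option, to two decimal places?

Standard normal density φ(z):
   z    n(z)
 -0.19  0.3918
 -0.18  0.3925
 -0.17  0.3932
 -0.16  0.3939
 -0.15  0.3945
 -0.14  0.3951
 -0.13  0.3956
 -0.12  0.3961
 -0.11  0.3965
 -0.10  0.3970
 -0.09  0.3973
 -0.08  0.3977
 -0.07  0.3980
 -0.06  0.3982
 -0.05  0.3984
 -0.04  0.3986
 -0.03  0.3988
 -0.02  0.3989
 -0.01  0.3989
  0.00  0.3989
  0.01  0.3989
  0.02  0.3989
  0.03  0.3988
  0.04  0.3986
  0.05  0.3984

82.67

σ√T = 0.32·√0.25 = 0.1600
d₁ = [ln(415/425) + (0.014 + ½·0.32²)·0.25] / (σ√T) = (-0.0238 + 0.0163) / 0.1600 = -0.0469 which rounds to -0.05
√T = √0.25 = 0.5000
φ(d₁) = φ(-0.05) = 0.3984
vega = S·φ(d₁)·√T = 415·0.3984·0.5000 = 82.6680
(Vega is the same for a European call and put with the same parameters.)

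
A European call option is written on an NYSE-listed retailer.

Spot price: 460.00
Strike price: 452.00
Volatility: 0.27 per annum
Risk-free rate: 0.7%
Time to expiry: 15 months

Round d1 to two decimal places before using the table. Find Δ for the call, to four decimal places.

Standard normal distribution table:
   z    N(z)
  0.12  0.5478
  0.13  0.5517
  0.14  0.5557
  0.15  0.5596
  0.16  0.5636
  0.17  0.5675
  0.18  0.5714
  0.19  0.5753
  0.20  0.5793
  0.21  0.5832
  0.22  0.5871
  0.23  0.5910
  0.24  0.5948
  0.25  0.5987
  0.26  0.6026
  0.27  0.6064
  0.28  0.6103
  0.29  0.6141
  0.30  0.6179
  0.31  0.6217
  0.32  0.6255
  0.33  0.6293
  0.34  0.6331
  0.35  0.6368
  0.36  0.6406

0.5948

T = 1.25;  σ√T = 0.3019
d₁ = [ln(460/452) + (0.007 + 0.27²/2)·1.25] / 0.3019 = [0.0175 + 0.0543] / 0.3019 = 0.2380 ⇒ 0.24
N(d₁) = N(0.24) = 0.5948
Δ_call = N(d₁) = 0.5948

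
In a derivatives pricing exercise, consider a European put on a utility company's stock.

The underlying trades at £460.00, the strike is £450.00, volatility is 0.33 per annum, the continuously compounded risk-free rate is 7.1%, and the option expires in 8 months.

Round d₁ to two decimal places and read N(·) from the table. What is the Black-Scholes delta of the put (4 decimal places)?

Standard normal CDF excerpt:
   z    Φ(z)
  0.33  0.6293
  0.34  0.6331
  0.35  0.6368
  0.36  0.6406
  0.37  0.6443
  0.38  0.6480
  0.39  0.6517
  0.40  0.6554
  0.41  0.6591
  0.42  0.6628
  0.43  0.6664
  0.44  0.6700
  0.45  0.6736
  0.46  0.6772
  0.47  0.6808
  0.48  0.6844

σ√T = 0.33·√0.6667 = 0.2694
ln(S/K) + (r + σ²/2)T = ln(460/450) + (0.071 + 0.33²/2)·0.6667 = 0.0220 + 0.0836 = 0.1056
d₁ = 0.1056 / 0.2694 = 0.3920 → 0.39
N(d₁) = N(0.39) = 0.6517
Δ_put = N(d₁) − 1 = 0.6517 − 1 = -0.3483

-0.3483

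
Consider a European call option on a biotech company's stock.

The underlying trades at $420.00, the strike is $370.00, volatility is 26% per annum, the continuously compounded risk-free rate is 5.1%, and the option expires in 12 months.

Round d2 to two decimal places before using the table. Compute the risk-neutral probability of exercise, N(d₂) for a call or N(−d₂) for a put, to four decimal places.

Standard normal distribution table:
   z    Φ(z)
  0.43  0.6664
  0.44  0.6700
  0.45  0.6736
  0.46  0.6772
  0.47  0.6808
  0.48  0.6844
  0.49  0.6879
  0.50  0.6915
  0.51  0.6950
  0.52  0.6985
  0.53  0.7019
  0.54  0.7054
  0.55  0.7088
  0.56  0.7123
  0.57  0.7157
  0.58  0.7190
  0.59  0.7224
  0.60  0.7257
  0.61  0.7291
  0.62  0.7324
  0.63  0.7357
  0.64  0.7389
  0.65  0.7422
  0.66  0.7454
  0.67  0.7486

0.7088

T = 1;  σ√T = 0.2600
d₁ = [ln(420/370) + (0.051 + 0.26²/2)·1] / 0.2600 = [0.1268 + 0.0848] / 0.2600 = 0.8137 which rounds to 0.81
d₂ = d₁ − σ√T = 0.8137 − 0.2600 = 0.5537 which rounds to 0.55
Risk-neutral Pr[S_T > K] = N(d₂) = N(0.55) = 0.7088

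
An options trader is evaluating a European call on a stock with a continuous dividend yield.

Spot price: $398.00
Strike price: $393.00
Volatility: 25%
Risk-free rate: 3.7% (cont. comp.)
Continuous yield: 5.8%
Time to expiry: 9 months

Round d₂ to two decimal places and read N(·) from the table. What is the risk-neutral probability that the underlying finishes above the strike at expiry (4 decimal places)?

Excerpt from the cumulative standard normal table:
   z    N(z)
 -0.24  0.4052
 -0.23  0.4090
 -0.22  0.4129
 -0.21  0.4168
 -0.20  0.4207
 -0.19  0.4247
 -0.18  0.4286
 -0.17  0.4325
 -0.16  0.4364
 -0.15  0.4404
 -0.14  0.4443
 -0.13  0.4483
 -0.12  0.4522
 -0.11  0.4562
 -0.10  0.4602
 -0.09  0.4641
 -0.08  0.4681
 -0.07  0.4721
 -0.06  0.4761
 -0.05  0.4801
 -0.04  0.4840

T = 0.75;  σ√T = 0.2165
d₁ = [ln(398/393) + (0.037 − 0.058 + ½·0.25²)·0.75] / (σ√T) = (0.0126 + 0.0077) / 0.2165 = 0.0939 → 0.09
d₂ = 0.0939 − 0.2165 = -0.1226 → -0.12
Risk-neutral Pr[S_T > K] = N(d₂) = N(-0.12) = 0.4522

0.4522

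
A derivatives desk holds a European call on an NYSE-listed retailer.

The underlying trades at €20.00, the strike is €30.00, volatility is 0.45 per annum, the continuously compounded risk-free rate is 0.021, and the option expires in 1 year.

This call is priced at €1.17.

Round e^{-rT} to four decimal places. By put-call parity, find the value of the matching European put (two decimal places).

exp(−rT) = exp(−0.021·1) = 0.9792
Put-call parity: C − P = S − K·e^(−rT) = 20 − 30·0.9792 = 20 − 29.3760 = -9.3760
P = C − (C − P) = 1.17 − (-9.3760) = 10.5460

€10.55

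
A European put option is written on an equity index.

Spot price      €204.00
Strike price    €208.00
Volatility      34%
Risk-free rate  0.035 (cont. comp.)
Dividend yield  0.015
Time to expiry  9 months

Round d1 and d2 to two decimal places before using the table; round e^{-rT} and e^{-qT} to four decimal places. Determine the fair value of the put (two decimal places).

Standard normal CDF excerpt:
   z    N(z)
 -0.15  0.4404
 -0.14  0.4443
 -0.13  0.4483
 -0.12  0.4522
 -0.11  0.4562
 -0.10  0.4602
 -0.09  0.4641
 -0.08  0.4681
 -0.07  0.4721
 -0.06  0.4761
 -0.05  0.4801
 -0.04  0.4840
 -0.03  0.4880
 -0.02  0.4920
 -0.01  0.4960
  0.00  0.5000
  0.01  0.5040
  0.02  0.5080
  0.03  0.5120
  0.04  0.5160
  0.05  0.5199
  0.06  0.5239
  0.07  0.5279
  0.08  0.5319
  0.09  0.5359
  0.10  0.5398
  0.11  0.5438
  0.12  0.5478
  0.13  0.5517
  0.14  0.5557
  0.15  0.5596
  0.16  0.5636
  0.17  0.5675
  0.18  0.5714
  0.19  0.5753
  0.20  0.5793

σ√T = 0.34 × 0.8660 = 0.2944
ln(S/K) + (r − q + σ²/2)T = ln(204/208) + (0.035 − 0.015 + 0.34²/2)·0.75 = -0.0194 + 0.0584 = 0.0389
d₁ = 0.0389 / 0.2944 = 0.1322 ≈ 0.13
d₂ = d₁ − σ√T = 0.1322 − 0.2944 = -0.1622 ≈ -0.16
e^(−qT) = e^(−0.015·0.75) = 0.9888;  e^(−rT) = e^(−0.035·0.75) = 0.9741
P = 208·0.9741·N(0.16) − 204·0.9888·N(-0.13) = 208·0.9741·0.5636 − 204·0.9888·0.4483 = 114.1926 − 90.4289 = 23.7636

€23.76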